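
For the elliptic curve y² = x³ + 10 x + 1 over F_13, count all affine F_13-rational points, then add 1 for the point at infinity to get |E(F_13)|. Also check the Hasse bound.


Affine points = {(0, 1), (0, 12), (1, 5), (1, 8), (2, 4), (2, 9), (4, 1), (4, 12), (6, 2), (6, 11), (9, 1), (9, 12), (10, 3), (10, 10), (11, 5), (11, 8), (12, 4), (12, 9)}; affine count = 18; |E(F_13)| = 19.

Discriminant check: Δ ∝ 4a³ + 27b² = 4·10³ + 27·1² = 4·1000 + 27·1 ≡ 10 (mod 13). Nonzero ⇒ E is nonsingular.
For each x ∈ F_13, compute rhs = x³ + 10·x + 1 mod 13, then count y ∈ F_13 with y² ≡ rhs.
  x = 0: rhs = 1, matching y values: 1, 12 (2 points).
  x = 1: rhs = 12, matching y values: 5, 8 (2 points).
  x = 2: rhs = 3, matching y values: 4, 9 (2 points).
  x = 3: rhs = 6, matching y values: none (0 points).
  x = 4: rhs = 1, matching y values: 1, 12 (2 points).
  x = 5: rhs = 7, matching y values: none (0 points).
  x = 6: rhs = 4, matching y values: 2, 11 (2 points).
  x = 7: rhs = 11, matching y values: none (0 points).
  x = 8: rhs = 8, matching y values: none (0 points).
  x = 9: rhs = 1, matching y values: 1, 12 (2 points).
  x = 10: rhs = 9, matching y values: 3, 10 (2 points).
  x = 11: rhs = 12, matching y values: 5, 8 (2 points).
  x = 12: rhs = 3, matching y values: 4, 9 (2 points).
Total affine count: 18.
Full point count |E(F_13)| = 18 + 1 = 19.
Hasse bound: |19 − (13+1)| = |5| = 5 ≤ 2√13 ≈ 7.2111 ✓.


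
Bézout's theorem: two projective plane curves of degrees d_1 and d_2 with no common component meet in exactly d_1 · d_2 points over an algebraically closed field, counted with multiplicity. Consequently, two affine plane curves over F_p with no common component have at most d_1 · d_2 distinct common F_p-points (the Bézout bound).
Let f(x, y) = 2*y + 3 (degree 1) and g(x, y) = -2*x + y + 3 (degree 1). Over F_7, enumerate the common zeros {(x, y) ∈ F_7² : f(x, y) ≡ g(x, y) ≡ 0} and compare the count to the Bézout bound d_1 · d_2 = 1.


Common zeros: {(6, 2)}; count = 1; Bézout bound = 1.

deg(f) = 1, deg(g) = 1, so Bézout bound = 1.
Scan x ∈ F_7. For each x, list the y ∈ F_7 with f(x, y) ≡ 0 and those with g(x, y) ≡ 0 (mod 7); the common zeros in that column are the intersection.
  x = 0: f ≡ 0 at y ∈ {2}; g ≡ 0 at y ∈ {4}; common: ∅.
  x = 1: f ≡ 0 at y ∈ {2}; g ≡ 0 at y ∈ {6}; common: ∅.
  x = 2: f ≡ 0 at y ∈ {2}; g ≡ 0 at y ∈ {1}; common: ∅.
  x = 3: f ≡ 0 at y ∈ {2}; g ≡ 0 at y ∈ {3}; common: ∅.
  x = 4: f ≡ 0 at y ∈ {2}; g ≡ 0 at y ∈ {5}; common: ∅.
  x = 5: f ≡ 0 at y ∈ {2}; g ≡ 0 at y ∈ {0}; common: ∅.
  x = 6: f ≡ 0 at y ∈ {2}; g ≡ 0 at y ∈ {2}; common: {2}.
Collecting: common zeros = {(6, 2)}, so the count is 1.
Comparison with the Bézout bound: 1 ≤ 1 = deg(f)·deg(g), as expected for curves with no common component (the bound is attained).


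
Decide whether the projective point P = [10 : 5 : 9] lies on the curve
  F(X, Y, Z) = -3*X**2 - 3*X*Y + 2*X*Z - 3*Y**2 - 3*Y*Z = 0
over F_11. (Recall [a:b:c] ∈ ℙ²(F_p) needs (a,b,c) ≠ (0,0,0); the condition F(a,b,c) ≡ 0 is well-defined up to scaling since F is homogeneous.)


F(10,5,9) ≡ 4 (mod 11); P is NOT on the curve.

Evaluate F(10, 5, 9) term-by-term (mod 11).
  -3*X**2 ↦ -3·100·1·1 = -300
  -3*X*Y ↦ -3·10·5·1 = -150
  2*X*Z ↦ 2·10·1·9 = 180
  -3*Y**2 ↦ -3·1·25·1 = -75
  -3*Y*Z ↦ -3·1·5·9 = -135
Sum: F(10, 5, 9) = (-300) + (-150) + (180) + (-75) + (-135) = -480.
Reducing mod 11: -480 ≡ 4 (mod 11).
Since F(a, b, c) ≡ 4 ≠ 0 (mod 11), P does NOT lie on the curve.


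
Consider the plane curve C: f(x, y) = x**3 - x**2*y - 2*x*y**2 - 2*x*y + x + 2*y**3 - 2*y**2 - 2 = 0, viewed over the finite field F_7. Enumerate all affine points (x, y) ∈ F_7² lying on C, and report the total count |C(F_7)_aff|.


Affine F_7-points: {(1, 0), (3, 0), (3, 1), (3, 3), (4, 3), (6, 2), (6, 6)}; count = 7.

For each of the 49 pairs (x, y) ∈ F_7², evaluate f(x, y) mod 7. Record the zeros.
  x = 0: [0↦5, 1↦5, 2↦6, 3↦6, 4↦3, 5↦2, 6↦1]  zeros at y ∈ ∅
  x = 1: [0↦0, 1↦2, 2↦1, 3↦2, 4↦3, 5↦2, 6↦4]  zeros at y ∈ {0}
  x = 2: [0↦1, 1↦3, 2↦5, 3↦5, 4↦1, 5↦5, 6↦1]  zeros at y ∈ ∅
  x = 3: [0↦0, 1↦0, 2↦3, 3↦0, 4↦3, 5↦3, 6↦5]  zeros at y ∈ {0, 1, 3}
  x = 4: [0↦3, 1↦6, 2↦1, 3↦0, 4↦1, 5↦2, 6↦1]  zeros at y ∈ {3}
  x = 5: [0↦2, 1↦6, 2↦5, 3↦4, 4↦1, 5↦1, 6↦2]  zeros at y ∈ ∅
  x = 6: [0↦3, 1↦6, 2↦0, 3↦4, 4↦2, 5↦6, 6↦0]  zeros at y ∈ {2, 6}
Collecting zeros: affine points = {(1, 0), (3, 0), (3, 1), (3, 3), (4, 3), (6, 2), (6, 6)}.
Total count |C(F_7)_aff| = 7.


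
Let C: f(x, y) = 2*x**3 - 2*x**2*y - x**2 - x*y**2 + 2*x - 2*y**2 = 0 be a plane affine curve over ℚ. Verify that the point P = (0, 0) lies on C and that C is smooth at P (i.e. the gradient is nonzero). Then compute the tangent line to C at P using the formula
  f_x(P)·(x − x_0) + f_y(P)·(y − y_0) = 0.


Tangent line at P: 2*x = 0.

Step 1: f(0, 0) = 0, so P lies on C.
Step 2: partial derivatives
  f_x(x, y) = 6*x**2 - 4*x*y - 2*x - y**2 + 2, f_y(x, y) = -2*x**2 - 2*x*y - 4*y.
  f_x(P) = 2, f_y(P) = 0 (gradient nonzero, so P is smooth).
Step 3: tangent line at P: 2·(x − 0) + 0·(y − 0) = 0.
Expanding: 2*x = 0.


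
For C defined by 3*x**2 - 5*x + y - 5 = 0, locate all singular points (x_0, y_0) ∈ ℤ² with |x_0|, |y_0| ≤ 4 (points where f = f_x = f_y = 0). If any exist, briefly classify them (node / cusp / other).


No singular points in the scanned grid; C is smooth there.

Compute partial derivatives:
  f_x = 6*x - 5.
  f_y = 1.
f_y = 1 is a nonzero constant, so f_y never vanishes: no point (x, y) can satisfy f = f_x = f_y = 0. In particular no (x, y) ∈ {−4, ..., 4}² is singular; the curve is smooth.


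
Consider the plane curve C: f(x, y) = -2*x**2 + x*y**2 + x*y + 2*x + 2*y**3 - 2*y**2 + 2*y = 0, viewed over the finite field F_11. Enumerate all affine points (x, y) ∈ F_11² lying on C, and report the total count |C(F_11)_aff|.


Affine F_11-points: {(0, 0), (1, 0), (3, 3), (4, 3), (4, 9), (5, 8), (6, 5), (6, 10), (9, 9), (10, 5), (10, 8)}; count = 11.

For each of the 121 pairs (x, y) ∈ F_11², evaluate f(x, y) mod 11. Record the zeros.
  x = 0: [0↦0, 1↦2, 2↦1, 3↦9, 4↦5, 5↦1, 6↦9, 7↦8, 8↦10, 9↦5, 10↦5]  zeros at y ∈ {0}
  x = 1: [0↦0, 1↦4, 2↦7, 3↦10, 4↦3, 5↦9, 6↦7, 7↦9, 8↦5, 9↦7, 10↦5]  zeros at y ∈ {0}
  x = 2: [0↦7, 1↦2, 2↦9, 3↦7, 4↦8, 5↦2, 6↦1, 7↦6, 8↦7, 9↦5, 10↦1]  zeros at y ∈ ∅
  x = 3: [0↦10, 1↦7, 2↦7, 3↦0, 4↦9, 5↦2, 6↦2, 7↦10, 8↦5, 9↦10, 10↦4]  zeros at y ∈ {3}
  x = 4: [0↦9, 1↦8, 2↦1, 3↦0, 4↦6, 5↦9, 6↦10, 7↦10, 8↦10, 9↦0, 10↦3]  zeros at y ∈ {3, 9}
  x = 5: [0↦4, 1↦5, 2↦2, 3↦7, 4↦10, 5↦1, 6↦3, 7↦6, 8↦0, 9↦8, 10↦9]  zeros at y ∈ {8}
  x = 6: [0↦6, 1↦9, 2↦10, 3↦10, 4↦10, 5↦0, 6↦3, 7↦9, 8↦8, 9↦1, 10↦0]  zeros at y ∈ {5, 10}
  x = 7: [0↦4, 1↦9, 2↦3, 3↦9, 4↦6, 5↦6, 6↦10, 7↦8, 8↦1, 9↦1, 10↦9]  zeros at y ∈ ∅
  x = 8: [0↦9, 1↦5, 2↦3, 3↦4, 4↦9, 5↦8, 6↦2, 7↦3, 8↦1, 9↦8, 10↦3]  zeros at y ∈ ∅
  x = 9: [0↦10, 1↦8, 2↦10, 3↦6, 4↦8, 5↦6, 6↦1, 7↦5, 8↦8, 9↦0, 10↦4]  zeros at y ∈ {9}
  x = 10: [0↦7, 1↦7, 2↦2, 3↦4, 4↦3, 5↦0, 6↦7, 7↦3, 8↦0, 9↦10, 10↦1]  zeros at y ∈ {5, 8}
Collecting zeros: affine points = {(0, 0), (1, 0), (3, 3), (4, 3), (4, 9), (5, 8), (6, 5), (6, 10), (9, 9), (10, 5), (10, 8)}.
Total count |C(F_11)_aff| = 11.


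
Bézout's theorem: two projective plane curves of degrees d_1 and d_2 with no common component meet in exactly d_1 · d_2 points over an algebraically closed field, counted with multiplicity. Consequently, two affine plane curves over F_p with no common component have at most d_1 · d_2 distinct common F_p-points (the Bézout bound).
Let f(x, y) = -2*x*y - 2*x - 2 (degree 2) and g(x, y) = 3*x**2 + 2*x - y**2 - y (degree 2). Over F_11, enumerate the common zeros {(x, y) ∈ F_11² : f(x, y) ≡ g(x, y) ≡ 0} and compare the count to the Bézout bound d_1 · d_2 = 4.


Common zeros: {(4, 7), (9, 5)}; count = 2; Bézout bound = 4.

deg(f) = 2, deg(g) = 2, so Bézout bound = 4.
Scan x ∈ F_11. For each x, list the y ∈ F_11 with f(x, y) ≡ 0 and those with g(x, y) ≡ 0 (mod 11); the common zeros in that column are the intersection.
  x = 0: f ≡ 0 at y ∈ ∅; g ≡ 0 at y ∈ {0, 10}; common: ∅.
  x = 1: f ≡ 0 at y ∈ {9}; g ≡ 0 at y ∈ ∅; common: ∅.
  x = 2: f ≡ 0 at y ∈ {4}; g ≡ 0 at y ∈ ∅; common: ∅.
  x = 3: f ≡ 0 at y ∈ {6}; g ≡ 0 at y ∈ {0, 10}; common: ∅.
  x = 4: f ≡ 0 at y ∈ {7}; g ≡ 0 at y ∈ {3, 7}; common: {7}.
  x = 5: f ≡ 0 at y ∈ {1}; g ≡ 0 at y ∈ {5}; common: ∅.
  x = 6: f ≡ 0 at y ∈ {8}; g ≡ 0 at y ∈ ∅; common: ∅.
  x = 7: f ≡ 0 at y ∈ {2}; g ≡ 0 at y ∈ ∅; common: ∅.
  x = 8: f ≡ 0 at y ∈ {3}; g ≡ 0 at y ∈ ∅; common: ∅.
  x = 9: f ≡ 0 at y ∈ {5}; g ≡ 0 at y ∈ {5}; common: {5}.
  x = 10: f ≡ 0 at y ∈ {0}; g ≡ 0 at y ∈ {3, 7}; common: ∅.
Collecting: common zeros = {(4, 7), (9, 5)}, so the count is 2.
Comparison with the Bézout bound: 2 ≤ 4 = deg(f)·deg(g), as expected for curves with no common component (the affine F_11-count falls short of the bound because intersections may lie at infinity, over extension fields, or carry multiplicity).


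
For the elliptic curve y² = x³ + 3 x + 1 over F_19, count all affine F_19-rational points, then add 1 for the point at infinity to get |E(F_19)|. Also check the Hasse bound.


Affine points = {(0, 1), (0, 18), (1, 9), (1, 10), (4, 1), (4, 18), (6, 8), (6, 11), (7, 2), (7, 17), (8, 9), (8, 10), (9, 4), (9, 15), (10, 9), (10, 10), (11, 4), (11, 15), (12, 6), (12, 13), (15, 1), (15, 18), (17, 5), (17, 14), (18, 4), (18, 15)}; affine count = 26; |E(F_19)| = 27.

Discriminant check: Δ ∝ 4a³ + 27b² = 4·3³ + 27·1² = 4·27 + 27·1 ≡ 2 (mod 19). Nonzero ⇒ E is nonsingular.
For each x ∈ F_19, compute rhs = x³ + 3·x + 1 mod 19, then count y ∈ F_19 with y² ≡ rhs.
  x = 0: rhs = 1, matching y values: 1, 18 (2 points).
  x = 1: rhs = 5, matching y values: 9, 10 (2 points).
  x = 2: rhs = 15, matching y values: none (0 points).
  x = 3: rhs = 18, matching y values: none (0 points).
  x = 4: rhs = 1, matching y values: 1, 18 (2 points).
  x = 5: rhs = 8, matching y values: none (0 points).
  x = 6: rhs = 7, matching y values: 8, 11 (2 points).
  x = 7: rhs = 4, matching y values: 2, 17 (2 points).
  x = 8: rhs = 5, matching y values: 9, 10 (2 points).
  x = 9: rhs = 16, matching y values: 4, 15 (2 points).
  x = 10: rhs = 5, matching y values: 9, 10 (2 points).
  x = 11: rhs = 16, matching y values: 4, 15 (2 points).
  x = 12: rhs = 17, matching y values: 6, 13 (2 points).
  x = 13: rhs = 14, matching y values: none (0 points).
  x = 14: rhs = 13, matching y values: none (0 points).
  x = 15: rhs = 1, matching y values: 1, 18 (2 points).
  x = 16: rhs = 3, matching y values: none (0 points).
  x = 17: rhs = 6, matching y values: 5, 14 (2 points).
  x = 18: rhs = 16, matching y values: 4, 15 (2 points).
Total affine count: 26.
Full point count |E(F_19)| = 26 + 1 = 27.
Hasse bound: |27 − (19+1)| = |7| = 7 ≤ 2√19 ≈ 8.7178 ✓.


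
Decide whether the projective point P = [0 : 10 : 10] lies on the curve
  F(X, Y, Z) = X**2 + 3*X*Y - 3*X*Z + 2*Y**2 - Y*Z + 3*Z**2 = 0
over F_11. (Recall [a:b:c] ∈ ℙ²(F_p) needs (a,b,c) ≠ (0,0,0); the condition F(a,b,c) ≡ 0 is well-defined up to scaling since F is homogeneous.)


F(0,10,10) ≡ 4 (mod 11); P is NOT on the curve.

Evaluate F(0, 10, 10) term-by-term (mod 11).
  X**2 ↦ 1·0·1·1 = 0
  3*X*Y ↦ 3·0·10·1 = 0
  -3*X*Z ↦ -3·0·1·10 = 0
  2*Y**2 ↦ 2·1·100·1 = 200
  -Y*Z ↦ -1·1·10·10 = -100
  3*Z**2 ↦ 3·1·1·100 = 300
Sum: F(0, 10, 10) = (0) + (0) + (0) + (200) + (-100) + (300) = 400.
Reducing mod 11: 400 ≡ 4 (mod 11).
Since F(a, b, c) ≡ 4 ≠ 0 (mod 11), P does NOT lie on the curve.


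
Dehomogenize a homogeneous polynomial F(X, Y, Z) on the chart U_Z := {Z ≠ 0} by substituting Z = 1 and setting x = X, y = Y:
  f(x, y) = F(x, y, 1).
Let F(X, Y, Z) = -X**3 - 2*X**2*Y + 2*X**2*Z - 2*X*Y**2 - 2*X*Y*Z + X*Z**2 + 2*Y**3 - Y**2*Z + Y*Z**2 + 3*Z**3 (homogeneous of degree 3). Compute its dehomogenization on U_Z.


f(x, y) = -x**3 - 2*x**2*y + 2*x**2 - 2*x*y**2 - 2*x*y + x + 2*y**3 - y**2 + y + 3

On U_Z we set Z = 1. Each monomial c·X^i·Y^j·Z^k in F becomes c·x^i·y^j·1^k = c·x^i·y^j.
Substituting Z = 1: F(X, Y, 1) = -x**3 - 2*x**2*y + 2*x**2 - 2*x*y**2 - 2*x*y + x + 2*y**3 - y**2 + y + 3.
Note: deg(f) ≤ deg(F) = 3; strict inequality happens when F is divisible by Z (lost terms).


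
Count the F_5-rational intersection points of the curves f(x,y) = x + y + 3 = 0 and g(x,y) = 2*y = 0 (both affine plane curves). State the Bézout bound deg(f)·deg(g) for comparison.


Common zeros: {(2, 0)}; count = 1; Bézout bound = 1.

deg(f) = 1, deg(g) = 1, so Bézout bound = 1.
Scan x ∈ F_5. For each x, list the y ∈ F_5 with f(x, y) ≡ 0 and those with g(x, y) ≡ 0 (mod 5); the common zeros in that column are the intersection.
  x = 0: f ≡ 0 at y ∈ {2}; g ≡ 0 at y ∈ {0}; common: ∅.
  x = 1: f ≡ 0 at y ∈ {1}; g ≡ 0 at y ∈ {0}; common: ∅.
  x = 2: f ≡ 0 at y ∈ {0}; g ≡ 0 at y ∈ {0}; common: {0}.
  x = 3: f ≡ 0 at y ∈ {4}; g ≡ 0 at y ∈ {0}; common: ∅.
  x = 4: f ≡ 0 at y ∈ {3}; g ≡ 0 at y ∈ {0}; common: ∅.
Collecting: common zeros = {(2, 0)}, so the count is 1.
Comparison with the Bézout bound: 1 ≤ 1 = deg(f)·deg(g), as expected for curves with no common component (the bound is attained).


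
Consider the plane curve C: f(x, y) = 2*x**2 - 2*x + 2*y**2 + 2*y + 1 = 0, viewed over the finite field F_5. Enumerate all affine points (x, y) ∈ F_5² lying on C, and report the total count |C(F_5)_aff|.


Affine F_5-points: {(0, 1), (0, 3), (1, 1), (1, 3), (2, 0), (2, 4), (3, 2), (4, 0), (4, 4)}; count = 9.

For each of the 25 pairs (x, y) ∈ F_5², evaluate f(x, y) mod 5. Record the zeros.
  x = 0: [0↦1, 1↦0, 2↦3, 3↦0, 4↦1]  zeros at y ∈ {1, 3}
  x = 1: [0↦1, 1↦0, 2↦3, 3↦0, 4↦1]  zeros at y ∈ {1, 3}
  x = 2: [0↦0, 1↦4, 2↦2, 3↦4, 4↦0]  zeros at y ∈ {0, 4}
  x = 3: [0↦3, 1↦2, 2↦0, 3↦2, 4↦3]  zeros at y ∈ {2}
  x = 4: [0↦0, 1↦4, 2↦2, 3↦4, 4↦0]  zeros at y ∈ {0, 4}
Collecting zeros: affine points = {(0, 1), (0, 3), (1, 1), (1, 3), (2, 0), (2, 4), (3, 2), (4, 0), (4, 4)}.
Total count |C(F_5)_aff| = 9.


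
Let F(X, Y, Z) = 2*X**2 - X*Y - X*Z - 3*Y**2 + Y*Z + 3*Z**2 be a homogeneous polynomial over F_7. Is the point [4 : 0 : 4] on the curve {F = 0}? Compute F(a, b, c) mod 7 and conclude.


F(4,0,4) ≡ 1 (mod 7); P is NOT on the curve.

Evaluate F(4, 0, 4) term-by-term (mod 7).
  2*X**2 ↦ 2·16·1·1 = 32
  -X*Y ↦ -1·4·0·1 = 0
  -X*Z ↦ -1·4·1·4 = -16
  -3*Y**2 ↦ -3·1·0·1 = 0
  Y*Z ↦ 1·1·0·4 = 0
  3*Z**2 ↦ 3·1·1·16 = 48
Sum: F(4, 0, 4) = (32) + (0) + (-16) + (0) + (0) + (48) = 64.
Reducing mod 7: 64 ≡ 1 (mod 7).
Since F(a, b, c) ≡ 1 ≠ 0 (mod 7), P does NOT lie on the curve.


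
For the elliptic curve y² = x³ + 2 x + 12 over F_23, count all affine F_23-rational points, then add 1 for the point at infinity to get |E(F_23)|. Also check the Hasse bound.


Affine points = {(0, 9), (0, 14), (2, 1), (2, 22), (5, 3), (5, 20), (7, 1), (7, 22), (9, 0), (11, 10), (11, 13), (12, 4), (12, 19), (13, 2), (13, 21), (14, 1), (14, 22), (15, 6), (15, 17), (16, 0), (19, 3), (19, 20), (20, 5), (20, 18), (21, 0), (22, 3), (22, 20)}; affine count = 27; |E(F_23)| = 28.

Discriminant check: Δ ∝ 4a³ + 27b² = 4·2³ + 27·12² = 4·8 + 27·144 ≡ 10 (mod 23). Nonzero ⇒ E is nonsingular.
For each x ∈ F_23, compute rhs = x³ + 2·x + 12 mod 23, then count y ∈ F_23 with y² ≡ rhs.
  x = 0: rhs = 12, matching y values: 9, 14 (2 points).
  x = 1: rhs = 15, matching y values: none (0 points).
  x = 2: rhs = 1, matching y values: 1, 22 (2 points).
  x = 3: rhs = 22, matching y values: none (0 points).
  x = 4: rhs = 15, matching y values: none (0 points).
  x = 5: rhs = 9, matching y values: 3, 20 (2 points).
  x = 6: rhs = 10, matching y values: none (0 points).
  x = 7: rhs = 1, matching y values: 1, 22 (2 points).
  x = 8: rhs = 11, matching y values: none (0 points).
  x = 9: rhs = 0, matching y values: 0 (1 points).
  x = 10: rhs = 20, matching y values: none (0 points).
  x = 11: rhs = 8, matching y values: 10, 13 (2 points).
  x = 12: rhs = 16, matching y values: 4, 19 (2 points).
  x = 13: rhs = 4, matching y values: 2, 21 (2 points).
  x = 14: rhs = 1, matching y values: 1, 22 (2 points).
  x = 15: rhs = 13, matching y values: 6, 17 (2 points).
  x = 16: rhs = 0, matching y values: 0 (1 points).
  x = 17: rhs = 14, matching y values: none (0 points).
  x = 18: rhs = 15, matching y values: none (0 points).
  x = 19: rhs = 9, matching y values: 3, 20 (2 points).
  x = 20: rhs = 2, matching y values: 5, 18 (2 points).
  x = 21: rhs = 0, matching y values: 0 (1 points).
  x = 22: rhs = 9, matching y values: 3, 20 (2 points).
Total affine count: 27.
Full point count |E(F_23)| = 27 + 1 = 28.
Hasse bound: |28 − (23+1)| = |4| = 4 ≤ 2√23 ≈ 9.5917 ✓.


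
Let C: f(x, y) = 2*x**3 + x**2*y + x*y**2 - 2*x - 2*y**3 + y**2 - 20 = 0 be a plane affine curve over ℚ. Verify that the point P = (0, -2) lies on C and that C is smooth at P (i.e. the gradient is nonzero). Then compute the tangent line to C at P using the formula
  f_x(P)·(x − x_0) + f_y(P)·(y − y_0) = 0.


Tangent line at P: 2*x - 28*y - 56 = 0.

Step 1: f(0, -2) = 0, so P lies on C.
Step 2: partial derivatives
  f_x(x, y) = 6*x**2 + 2*x*y + y**2 - 2, f_y(x, y) = x**2 + 2*x*y - 6*y**2 + 2*y.
  f_x(P) = 2, f_y(P) = -28 (gradient nonzero, so P is smooth).
Step 3: tangent line at P: 2·(x − 0) + -28·(y − -2) = 0.
Expanding: 2*x - 28*y - 56 = 0.


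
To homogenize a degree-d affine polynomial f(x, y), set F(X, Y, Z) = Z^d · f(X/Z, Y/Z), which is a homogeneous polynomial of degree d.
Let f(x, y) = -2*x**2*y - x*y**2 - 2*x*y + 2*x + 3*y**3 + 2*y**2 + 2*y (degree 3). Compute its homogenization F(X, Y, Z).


F(X, Y, Z) = -2*X**2*Y - X*Y**2 - 2*X*Y*Z + 2*X*Z**2 + 3*Y**3 + 2*Y**2*Z + 2*Y*Z**2

deg(f) = 3.
Substitute x = X/Z, y = Y/Z into f, then multiply by Z^3.
  monomial -2·x^2·y^1 ↦ -2·X^2·Y^1·Z^0.
  monomial -1·x^1·y^2 ↦ -1·X^1·Y^2·Z^0.
  monomial -2·x^1·y^1 ↦ -2·X^1·Y^1·Z^1.
  monomial 2·x^1·y^0 ↦ 2·X^1·Y^0·Z^2.
  monomial 3·x^0·y^3 ↦ 3·X^0·Y^3·Z^0.
  monomial 2·x^0·y^2 ↦ 2·X^0·Y^2·Z^1.
  monomial 2·x^0·y^1 ↦ 2·X^0·Y^1·Z^2.
Collecting: F(X, Y, Z) = -2*X**2*Y - X*Y**2 - 2*X*Y*Z + 2*X*Z**2 + 3*Y**3 + 2*Y**2*Z + 2*Y*Z**2.


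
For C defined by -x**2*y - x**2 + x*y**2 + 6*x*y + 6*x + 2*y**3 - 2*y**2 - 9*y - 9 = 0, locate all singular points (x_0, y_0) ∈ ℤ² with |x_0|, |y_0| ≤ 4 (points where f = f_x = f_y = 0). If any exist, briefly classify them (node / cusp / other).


Singular points: {(3, 0)}; classification: node.

Compute partial derivatives:
  f_x = -2*x*y - 2*x + y**2 + 6*y + 6.
  f_y = -x**2 + 2*x*y + 6*x + 6*y**2 - 4*y - 9.
Scan x_0 ∈ {−4, ..., 4}. For each x_0, f_y(x_0, y) is a polynomial in y; find its integer roots y ∈ {−4, ..., 4}, then test f_x and f at those candidates.
  x = -4: f_y(-4, y) = 6*y**2 - 12*y - 49; no integer root y with |y| ≤ 4.
  x = -3: f_y(-3, y) = 6*y**2 - 10*y - 36; no integer root y with |y| ≤ 4.
  x = -2: f_y(-2, y) = 6*y**2 - 8*y - 25; no integer root y with |y| ≤ 4.
  x = -1: f_y(-1, y) = 6*y**2 - 6*y - 16; no integer root y with |y| ≤ 4.
  x = 0: f_y(0, y) = 6*y**2 - 4*y - 9; no integer root y with |y| ≤ 4.
  x = 1: f_y(1, y) = 6*y**2 - 2*y - 4; vanishes at y ∈ {1}. (1, 1): f_x = 9 ≠ 0.
  x = 2: f_y(2, y) = 6*y**2 - 1; no integer root y with |y| ≤ 4.
  x = 3: f_y(3, y) = 6*y**2 + 2*y; vanishes at y ∈ {0}. (3, 0): f_x = 0, f = 0 — SINGULAR.
  x = 4: f_y(4, y) = 6*y**2 + 4*y - 1; no integer root y with |y| ≤ 4.
Only singular point on the grid: (3, 0).
Classify: substitute x = 3 + u, y = 0 + v and expand: f = -u**2*v - u**2 + u*v**2 + 2*v**3 + v**2.
No constant or linear terms (consistent with a singular point). Quadratic part: -u**2 + v**2. Cubic part: -u**2*v + u*v**2 + 2*v**3.
The quadratic part v**2 - u**2 = (v − u)(v + u) splits into two distinct linear factors, so there are two distinct tangent lines y − 0 = ±(x − 3) — this is a node (ordinary double point).
Classification: node.


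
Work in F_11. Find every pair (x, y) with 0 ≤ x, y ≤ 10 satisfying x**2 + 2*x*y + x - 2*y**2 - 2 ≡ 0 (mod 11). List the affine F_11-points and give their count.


Affine F_11-points: {(1, 0), (1, 1), (2, 6), (2, 7), (5, 7), (5, 9), (7, 1), (7, 6), (9, 0), (9, 9)}; count = 10.

For each of the 121 pairs (x, y) ∈ F_11², evaluate f(x, y) mod 11. Record the zeros.
  x = 0: [0↦9, 1↦7, 2↦1, 3↦2, 4↦10, 5↦3, 6↦3, 7↦10, 8↦2, 9↦1, 10↦7]  zeros at y ∈ ∅
  x = 1: [0↦0, 1↦0, 2↦7, 3↦10, 4↦9, 5↦4, 6↦6, 7↦4, 8↦9, 9↦10, 10↦7]  zeros at y ∈ {0, 1}
  x = 2: [0↦4, 1↦6, 2↦4, 3↦9, 4↦10, 5↦7, 6↦0, 7↦0, 8↦7, 9↦10, 10↦9]  zeros at y ∈ {6, 7}
  x = 3: [0↦10, 1↦3, 2↦3, 3↦10, 4↦2, 5↦1, 6↦7, 7↦9, 8↦7, 9↦1, 10↦2]  zeros at y ∈ ∅
  x = 4: [0↦7, 1↦2, 2↦4, 3↦2, 4↦7, 5↦8, 6↦5, 7↦9, 8↦9, 9↦5, 10↦8]  zeros at y ∈ ∅
  x = 5: [0↦6, 1↦3, 2↦7, 3↦7, 4↦3, 5↦6, 6↦5, 7↦0, 8↦2, 9↦0, 10↦5]  zeros at y ∈ {7, 9}
  x = 6: [0↦7, 1↦6, 2↦1, 3↦3, 4↦1, 5↦6, 6↦7, 7↦4, 8↦8, 9↦8, 10↦4]  zeros at y ∈ ∅
  x = 7: [0↦10, 1↦0, 2↦8, 3↦1, 4↦1, 5↦8, 6↦0, 7↦10, 8↦5, 9↦7, 10↦5]  zeros at y ∈ {1, 6}
  x = 8: [0↦4, 1↦7, 2↦6, 3↦1, 4↦3, 5↦1, 6↦6, 7↦7, 8↦4, 9↦8, 10↦8]  zeros at y ∈ ∅
  x = 9: [0↦0, 1↦5, 2↦6, 3↦3, 4↦7, 5↦7, 6↦3, 7↦6, 8↦5, 9↦0, 10↦2]  zeros at y ∈ {0, 9}
  x = 10: [0↦9, 1↦5, 2↦8, 3↦7, 4↦2, 5↦4, 6↦2, 7↦7, 8↦8, 9↦5, 10↦9]  zeros at y ∈ ∅
Collecting zeros: affine points = {(1, 0), (1, 1), (2, 6), (2, 7), (5, 7), (5, 9), (7, 1), (7, 6), (9, 0), (9, 9)}.
Total count |C(F_11)_aff| = 10.


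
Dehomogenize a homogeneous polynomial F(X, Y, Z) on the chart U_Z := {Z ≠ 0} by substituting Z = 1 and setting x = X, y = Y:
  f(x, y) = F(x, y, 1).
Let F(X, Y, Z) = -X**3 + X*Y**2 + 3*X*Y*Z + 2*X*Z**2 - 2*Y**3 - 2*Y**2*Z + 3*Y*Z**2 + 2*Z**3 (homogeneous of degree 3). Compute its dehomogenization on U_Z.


f(x, y) = -x**3 + x*y**2 + 3*x*y + 2*x - 2*y**3 - 2*y**2 + 3*y + 2

On U_Z we set Z = 1. Each monomial c·X^i·Y^j·Z^k in F becomes c·x^i·y^j·1^k = c·x^i·y^j.
Substituting Z = 1: F(X, Y, 1) = -x**3 + x*y**2 + 3*x*y + 2*x - 2*y**3 - 2*y**2 + 3*y + 2.
Note: deg(f) ≤ deg(F) = 3; strict inequality happens when F is divisible by Z (lost terms).


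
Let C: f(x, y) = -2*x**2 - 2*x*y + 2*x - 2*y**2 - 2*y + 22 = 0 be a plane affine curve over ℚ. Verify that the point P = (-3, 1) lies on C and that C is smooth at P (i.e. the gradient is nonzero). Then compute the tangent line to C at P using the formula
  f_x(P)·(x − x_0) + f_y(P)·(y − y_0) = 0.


Tangent line at P: 12*x + 36 = 0.

Step 1: f(-3, 1) = 0, so P lies on C.
Step 2: partial derivatives
  f_x(x, y) = -4*x - 2*y + 2, f_y(x, y) = -2*x - 4*y - 2.
  f_x(P) = 12, f_y(P) = 0 (gradient nonzero, so P is smooth).
Step 3: tangent line at P: 12·(x − -3) + 0·(y − 1) = 0.
Expanding: 12*x + 36 = 0.


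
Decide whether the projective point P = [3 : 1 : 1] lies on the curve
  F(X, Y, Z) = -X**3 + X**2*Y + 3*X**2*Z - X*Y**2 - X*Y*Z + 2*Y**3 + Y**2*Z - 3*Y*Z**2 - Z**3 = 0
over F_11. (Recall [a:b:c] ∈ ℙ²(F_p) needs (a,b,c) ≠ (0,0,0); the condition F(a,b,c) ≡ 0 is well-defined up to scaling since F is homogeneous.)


F(3,1,1) ≡ 2 (mod 11); P is NOT on the curve.

Evaluate F(3, 1, 1) term-by-term (mod 11).
  -X**3 ↦ -1·27·1·1 = -27
  X**2*Y ↦ 1·9·1·1 = 9
  3*X**2*Z ↦ 3·9·1·1 = 27
  -X*Y**2 ↦ -1·3·1·1 = -3
  -X*Y*Z ↦ -1·3·1·1 = -3
  2*Y**3 ↦ 2·1·1·1 = 2
  Y**2*Z ↦ 1·1·1·1 = 1
  -3*Y*Z**2 ↦ -3·1·1·1 = -3
  -Z**3 ↦ -1·1·1·1 = -1
Sum: F(3, 1, 1) = (-27) + (9) + (27) + (-3) + (-3) + (2) + (1) + (-3) + (-1) = 2.
Reducing mod 11: 2 ≡ 2 (mod 11).
Since F(a, b, c) ≡ 2 ≠ 0 (mod 11), P does NOT lie on the curve.


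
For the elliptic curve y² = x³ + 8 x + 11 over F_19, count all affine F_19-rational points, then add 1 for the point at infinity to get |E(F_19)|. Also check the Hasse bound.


Affine points = {(0, 7), (0, 12), (1, 1), (1, 18), (2, 4), (2, 15), (3, 9), (3, 10), (5, 9), (5, 10), (6, 3), (6, 16), (7, 7), (7, 12), (8, 6), (8, 13), (11, 9), (11, 10), (12, 7), (12, 12), (14, 6), (14, 13), (16, 6), (16, 13), (17, 5), (17, 14)}; affine count = 26; |E(F_19)| = 27.

Discriminant check: Δ ∝ 4a³ + 27b² = 4·8³ + 27·11² = 4·512 + 27·121 ≡ 14 (mod 19). Nonzero ⇒ E is nonsingular.
For each x ∈ F_19, compute rhs = x³ + 8·x + 11 mod 19, then count y ∈ F_19 with y² ≡ rhs.
  x = 0: rhs = 11, matching y values: 7, 12 (2 points).
  x = 1: rhs = 1, matching y values: 1, 18 (2 points).
  x = 2: rhs = 16, matching y values: 4, 15 (2 points).
  x = 3: rhs = 5, matching y values: 9, 10 (2 points).
  x = 4: rhs = 12, matching y values: none (0 points).
  x = 5: rhs = 5, matching y values: 9, 10 (2 points).
  x = 6: rhs = 9, matching y values: 3, 16 (2 points).
  x = 7: rhs = 11, matching y values: 7, 12 (2 points).
  x = 8: rhs = 17, matching y values: 6, 13 (2 points).
  x = 9: rhs = 14, matching y values: none (0 points).
  x = 10: rhs = 8, matching y values: none (0 points).
  x = 11: rhs = 5, matching y values: 9, 10 (2 points).
  x = 12: rhs = 11, matching y values: 7, 12 (2 points).
  x = 13: rhs = 13, matching y values: none (0 points).
  x = 14: rhs = 17, matching y values: 6, 13 (2 points).
  x = 15: rhs = 10, matching y values: none (0 points).
  x = 16: rhs = 17, matching y values: 6, 13 (2 points).
  x = 17: rhs = 6, matching y values: 5, 14 (2 points).
  x = 18: rhs = 2, matching y values: none (0 points).
Total affine count: 26.
Full point count |E(F_19)| = 26 + 1 = 27.
Hasse bound: |27 − (19+1)| = |7| = 7 ≤ 2√19 ≈ 8.7178 ✓.


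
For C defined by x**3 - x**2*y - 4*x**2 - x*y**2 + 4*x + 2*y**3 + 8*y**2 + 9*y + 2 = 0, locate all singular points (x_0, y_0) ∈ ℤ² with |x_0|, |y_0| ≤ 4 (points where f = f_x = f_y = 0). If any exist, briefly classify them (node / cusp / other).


Singular points: {(1, -1)}; classification: cusp.

Compute partial derivatives:
  f_x = 3*x**2 - 2*x*y - 8*x - y**2 + 4.
  f_y = -x**2 - 2*x*y + 6*y**2 + 16*y + 9.
Scan x_0 ∈ {−4, ..., 4}. For each x_0, f_y(x_0, y) is a polynomial in y; find its integer roots y ∈ {−4, ..., 4}, then test f_x and f at those candidates.
  x = -4: f_y(-4, y) = 6*y**2 + 24*y - 7; no integer root y with |y| ≤ 4.
  x = -3: f_y(-3, y) = 6*y**2 + 22*y; vanishes at y ∈ {0}. (-3, 0): f_x = 55 ≠ 0.
  x = -2: f_y(-2, y) = 6*y**2 + 20*y + 5; no integer root y with |y| ≤ 4.
  x = -1: f_y(-1, y) = 6*y**2 + 18*y + 8; no integer root y with |y| ≤ 4.
  x = 0: f_y(0, y) = 6*y**2 + 16*y + 9; no integer root y with |y| ≤ 4.
  x = 1: f_y(1, y) = 6*y**2 + 14*y + 8; vanishes at y ∈ {-1}. (1, -1): f_x = 0, f = 0 — SINGULAR.
  x = 2: f_y(2, y) = 6*y**2 + 12*y + 5; no integer root y with |y| ≤ 4.
  x = 3: f_y(3, y) = 6*y**2 + 10*y; vanishes at y ∈ {0}. (3, 0): f_x = 7 ≠ 0.
  x = 4: f_y(4, y) = 6*y**2 + 8*y - 7; no integer root y with |y| ≤ 4.
Only singular point on the grid: (1, -1).
Classify: substitute x = 1 + u, y = -1 + v and expand: f = u**3 - u**2*v - u*v**2 + 2*v**3 + v**2.
No constant or linear terms (consistent with a singular point). Quadratic part: v**2. Cubic part: u**3 - u**2*v - u*v**2 + 2*v**3.
The quadratic part v**2 is a perfect square, so there is a single (double) tangent line v = 0, i.e. y = -1. Restricting the cubic part to that line (v = 0) leaves u**3 ≠ 0, so f is not divisible by v and the branch is v² ≈ -u**3 to lowest order — this is a cusp.
Classification: cusp.


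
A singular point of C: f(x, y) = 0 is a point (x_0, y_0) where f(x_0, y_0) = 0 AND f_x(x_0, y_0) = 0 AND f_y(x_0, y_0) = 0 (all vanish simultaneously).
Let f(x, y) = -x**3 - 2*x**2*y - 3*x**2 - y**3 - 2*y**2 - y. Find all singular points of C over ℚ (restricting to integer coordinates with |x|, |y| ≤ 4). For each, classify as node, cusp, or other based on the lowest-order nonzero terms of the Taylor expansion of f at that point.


Singular points: {(0, -1)}; classification: node.

Compute partial derivatives:
  f_x = -3*x**2 - 4*x*y - 6*x.
  f_y = -2*x**2 - 3*y**2 - 4*y - 1.
Scan x_0 ∈ {−4, ..., 4}. For each x_0, f_y(x_0, y) is a polynomial in y; find its integer roots y ∈ {−4, ..., 4}, then test f_x and f at those candidates.
  x = -4: f_y(-4, y) = -3*y**2 - 4*y - 33; no integer root y with |y| ≤ 4.
  x = -3: f_y(-3, y) = -3*y**2 - 4*y - 19; no integer root y with |y| ≤ 4.
  x = -2: f_y(-2, y) = -3*y**2 - 4*y - 9; no integer root y with |y| ≤ 4.
  x = -1: f_y(-1, y) = -3*y**2 - 4*y - 3; no integer root y with |y| ≤ 4.
  x = 0: f_y(0, y) = -3*y**2 - 4*y - 1; vanishes at y ∈ {-1}. (0, -1): f_x = 0, f = 0 — SINGULAR.
  x = 1: f_y(1, y) = -3*y**2 - 4*y - 3; no integer root y with |y| ≤ 4.
  x = 2: f_y(2, y) = -3*y**2 - 4*y - 9; no integer root y with |y| ≤ 4.
  x = 3: f_y(3, y) = -3*y**2 - 4*y - 19; no integer root y with |y| ≤ 4.
  x = 4: f_y(4, y) = -3*y**2 - 4*y - 33; no integer root y with |y| ≤ 4.
Only singular point on the grid: (0, -1).
Classify: substitute x = 0 + u, y = -1 + v and expand: f = -u**3 - 2*u**2*v - u**2 - v**3 + v**2.
No constant or linear terms (consistent with a singular point). Quadratic part: -u**2 + v**2. Cubic part: -u**3 - 2*u**2*v - v**3.
The quadratic part v**2 - u**2 = (v − u)(v + u) splits into two distinct linear factors, so there are two distinct tangent lines y − -1 = ±(x − 0) — this is a node (ordinary double point).
Classification: node.


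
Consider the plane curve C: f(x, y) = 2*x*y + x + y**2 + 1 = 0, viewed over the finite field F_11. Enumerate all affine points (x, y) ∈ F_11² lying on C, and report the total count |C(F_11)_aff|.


Affine F_11-points: {(2, 8), (2, 10), (3, 1), (3, 4), (4, 7), (8, 3), (9, 6), (9, 9), (10, 0), (10, 2)}; count = 10.

For each of the 121 pairs (x, y) ∈ F_11², evaluate f(x, y) mod 11. Record the zeros.
  x = 0: [0↦1, 1↦2, 2↦5, 3↦10, 4↦6, 5↦4, 6↦4, 7↦6, 8↦10, 9↦5, 10↦2]  zeros at y ∈ ∅
  x = 1: [0↦2, 1↦5, 2↦10, 3↦6, 4↦4, 5↦4, 6↦6, 7↦10, 8↦5, 9↦2, 10↦1]  zeros at y ∈ ∅
  x = 2: [0↦3, 1↦8, 2↦4, 3↦2, 4↦2, 5↦4, 6↦8, 7↦3, 8↦0, 9↦10, 10↦0]  zeros at y ∈ {8, 10}
  x = 3: [0↦4, 1↦0, 2↦9, 3↦9, 4↦0, 5↦4, 6↦10, 7↦7, 8↦6, 9↦7, 10↦10]  zeros at y ∈ {1, 4}
  x = 4: [0↦5, 1↦3, 2↦3, 3↦5, 4↦9, 5↦4, 6↦1, 7↦0, 8↦1, 9↦4, 10↦9]  zeros at y ∈ {7}
  x = 5: [0↦6, 1↦6, 2↦8, 3↦1, 4↦7, 5↦4, 6↦3, 7↦4, 8↦7, 9↦1, 10↦8]  zeros at y ∈ ∅
  x = 6: [0↦7, 1↦9, 2↦2, 3↦8, 4↦5, 5↦4, 6↦5, 7↦8, 8↦2, 9↦9, 10↦7]  zeros at y ∈ ∅
  x = 7: [0↦8, 1↦1, 2↦7, 3↦4, 4↦3, 5↦4, 6↦7, 7↦1, 8↦8, 9↦6, 10↦6]  zeros at y ∈ ∅
  x = 8: [0↦9, 1↦4, 2↦1, 3↦0, 4↦1, 5↦4, 6↦9, 7↦5, 8↦3, 9↦3, 10↦5]  zeros at y ∈ {3}
  x = 9: [0↦10, 1↦7, 2↦6, 3↦7, 4↦10, 5↦4, 6↦0, 7↦9, 8↦9, 9↦0, 10↦4]  zeros at y ∈ {6, 9}
  x = 10: [0↦0, 1↦10, 2↦0, 3↦3, 4↦8, 5↦4, 6↦2, 7↦2, 8↦4, 9↦8, 10↦3]  zeros at y ∈ {0, 2}
Collecting zeros: affine points = {(2, 8), (2, 10), (3, 1), (3, 4), (4, 7), (8, 3), (9, 6), (9, 9), (10, 0), (10, 2)}.
Total count |C(F_11)_aff| = 10.


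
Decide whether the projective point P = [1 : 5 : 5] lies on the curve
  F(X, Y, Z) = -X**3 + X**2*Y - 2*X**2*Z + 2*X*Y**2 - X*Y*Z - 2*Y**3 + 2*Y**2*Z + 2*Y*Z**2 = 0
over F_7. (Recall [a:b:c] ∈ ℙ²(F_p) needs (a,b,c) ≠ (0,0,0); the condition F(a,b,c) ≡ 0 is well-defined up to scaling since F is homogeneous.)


F(1,5,5) ≡ 3 (mod 7); P is NOT on the curve.

Evaluate F(1, 5, 5) term-by-term (mod 7).
  -X**3 ↦ -1·1·1·1 = -1
  X**2*Y ↦ 1·1·5·1 = 5
  -2*X**2*Z ↦ -2·1·1·5 = -10
  2*X*Y**2 ↦ 2·1·25·1 = 50
  -X*Y*Z ↦ -1·1·5·5 = -25
  -2*Y**3 ↦ -2·1·125·1 = -250
  2*Y**2*Z ↦ 2·1·25·5 = 250
  2*Y*Z**2 ↦ 2·1·5·25 = 250
Sum: F(1, 5, 5) = (-1) + (5) + (-10) + (50) + (-25) + (-250) + (250) + (250) = 269.
Reducing mod 7: 269 ≡ 3 (mod 7).
Since F(a, b, c) ≡ 3 ≠ 0 (mod 7), P does NOT lie on the curve.


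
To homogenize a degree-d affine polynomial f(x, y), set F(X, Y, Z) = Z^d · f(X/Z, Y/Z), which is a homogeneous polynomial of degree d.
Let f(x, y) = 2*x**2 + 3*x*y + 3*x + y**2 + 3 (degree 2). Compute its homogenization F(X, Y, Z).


F(X, Y, Z) = 2*X**2 + 3*X*Y + 3*X*Z + Y**2 + 3*Z**2

deg(f) = 2.
Substitute x = X/Z, y = Y/Z into f, then multiply by Z^2.
  monomial 2·x^2·y^0 ↦ 2·X^2·Y^0·Z^0.
  monomial 3·x^1·y^1 ↦ 3·X^1·Y^1·Z^0.
  monomial 3·x^1·y^0 ↦ 3·X^1·Y^0·Z^1.
  monomial 1·x^0·y^2 ↦ 1·X^0·Y^2·Z^0.
  monomial 3·x^0·y^0 ↦ 3·X^0·Y^0·Z^2.
Collecting: F(X, Y, Z) = 2*X**2 + 3*X*Y + 3*X*Z + Y**2 + 3*Z**2.


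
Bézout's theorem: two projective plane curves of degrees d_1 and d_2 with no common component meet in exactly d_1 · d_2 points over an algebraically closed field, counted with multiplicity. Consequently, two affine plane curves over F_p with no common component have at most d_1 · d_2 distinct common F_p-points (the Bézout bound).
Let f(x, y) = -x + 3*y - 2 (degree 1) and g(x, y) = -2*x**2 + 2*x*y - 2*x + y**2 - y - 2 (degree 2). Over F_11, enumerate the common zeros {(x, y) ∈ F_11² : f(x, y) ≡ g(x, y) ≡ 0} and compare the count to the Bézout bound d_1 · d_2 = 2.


Common zeros: {(7, 3)}; count = 1; Bézout bound = 2.

deg(f) = 1, deg(g) = 2, so Bézout bound = 2.
Scan x ∈ F_11. For each x, list the y ∈ F_11 with f(x, y) ≡ 0 and those with g(x, y) ≡ 0 (mod 11); the common zeros in that column are the intersection.
  x = 0: f ≡ 0 at y ∈ {8}; g ≡ 0 at y ∈ {2, 10}; common: ∅.
  x = 1: f ≡ 0 at y ∈ {1}; g ≡ 0 at y ∈ {2, 8}; common: ∅.
  x = 2: f ≡ 0 at y ∈ {5}; g ≡ 0 at y ∈ ∅; common: ∅.
  x = 3: f ≡ 0 at y ∈ {9}; g ≡ 0 at y ∈ ∅; common: ∅.
  x = 4: f ≡ 0 at y ∈ {2}; g ≡ 0 at y ∈ ∅; common: ∅.
  x = 5: f ≡ 0 at y ∈ {6}; g ≡ 0 at y ∈ ∅; common: ∅.
  x = 6: f ≡ 0 at y ∈ {10}; g ≡ 0 at y ∈ {3, 8}; common: ∅.
  x = 7: f ≡ 0 at y ∈ {3}; g ≡ 0 at y ∈ {3, 6}; common: {3}.
  x = 8: f ≡ 0 at y ∈ {7}; g ≡ 0 at y ∈ ∅; common: ∅.
  x = 9: f ≡ 0 at y ∈ {0}; g ≡ 0 at y ∈ {6, 10}; common: ∅.
  x = 10: f ≡ 0 at y ∈ {4}; g ≡ 0 at y ∈ ∅; common: ∅.
Collecting: common zeros = {(7, 3)}, so the count is 1.
Comparison with the Bézout bound: 1 ≤ 2 = deg(f)·deg(g), as expected for curves with no common component (the affine F_11-count falls short of the bound because intersections may lie at infinity, over extension fields, or carry multiplicity).


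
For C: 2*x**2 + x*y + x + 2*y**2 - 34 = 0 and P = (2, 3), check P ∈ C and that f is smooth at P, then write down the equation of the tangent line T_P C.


Tangent line at P: 12*x + 14*y - 66 = 0.

Step 1: f(2, 3) = 0, so P lies on C.
Step 2: partial derivatives
  f_x(x, y) = 4*x + y + 1, f_y(x, y) = x + 4*y.
  f_x(P) = 12, f_y(P) = 14 (gradient nonzero, so P is smooth).
Step 3: tangent line at P: 12·(x − 2) + 14·(y − 3) = 0.
Expanding: 12*x + 14*y - 66 = 0.


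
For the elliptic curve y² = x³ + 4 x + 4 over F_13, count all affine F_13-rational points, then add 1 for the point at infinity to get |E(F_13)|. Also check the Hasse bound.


Affine points = {(0, 2), (0, 11), (1, 3), (1, 10), (3, 2), (3, 11), (6, 6), (6, 7), (10, 2), (10, 11), (11, 1), (11, 12), (12, 5), (12, 8)}; affine count = 14; |E(F_13)| = 15.

Discriminant check: Δ ∝ 4a³ + 27b² = 4·4³ + 27·4² = 4·64 + 27·16 ≡ 12 (mod 13). Nonzero ⇒ E is nonsingular.
For each x ∈ F_13, compute rhs = x³ + 4·x + 4 mod 13, then count y ∈ F_13 with y² ≡ rhs.
  x = 0: rhs = 4, matching y values: 2, 11 (2 points).
  x = 1: rhs = 9, matching y values: 3, 10 (2 points).
  x = 2: rhs = 7, matching y values: none (0 points).
  x = 3: rhs = 4, matching y values: 2, 11 (2 points).
  x = 4: rhs = 6, matching y values: none (0 points).
  x = 5: rhs = 6, matching y values: none (0 points).
  x = 6: rhs = 10, matching y values: 6, 7 (2 points).
  x = 7: rhs = 11, matching y values: none (0 points).
  x = 8: rhs = 2, matching y values: none (0 points).
  x = 9: rhs = 2, matching y values: none (0 points).
  x = 10: rhs = 4, matching y values: 2, 11 (2 points).
  x = 11: rhs = 1, matching y values: 1, 12 (2 points).
  x = 12: rhs = 12, matching y values: 5, 8 (2 points).
Total affine count: 14.
Full point count |E(F_13)| = 14 + 1 = 15.
Hasse bound: |15 − (13+1)| = |1| = 1 ≤ 2√13 ≈ 7.2111 ✓.


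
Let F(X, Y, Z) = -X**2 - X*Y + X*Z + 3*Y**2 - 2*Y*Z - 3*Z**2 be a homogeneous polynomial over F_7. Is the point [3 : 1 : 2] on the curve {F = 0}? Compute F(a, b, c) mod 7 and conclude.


F(3,1,2) ≡ 2 (mod 7); P is NOT on the curve.

Evaluate F(3, 1, 2) term-by-term (mod 7).
  -X**2 ↦ -1·9·1·1 = -9
  -X*Y ↦ -1·3·1·1 = -3
  X*Z ↦ 1·3·1·2 = 6
  3*Y**2 ↦ 3·1·1·1 = 3
  -2*Y*Z ↦ -2·1·1·2 = -4
  -3*Z**2 ↦ -3·1·1·4 = -12
Sum: F(3, 1, 2) = (-9) + (-3) + (6) + (3) + (-4) + (-12) = -19.
Reducing mod 7: -19 ≡ 2 (mod 7).
Since F(a, b, c) ≡ 2 ≠ 0 (mod 7), P does NOT lie on the curve.


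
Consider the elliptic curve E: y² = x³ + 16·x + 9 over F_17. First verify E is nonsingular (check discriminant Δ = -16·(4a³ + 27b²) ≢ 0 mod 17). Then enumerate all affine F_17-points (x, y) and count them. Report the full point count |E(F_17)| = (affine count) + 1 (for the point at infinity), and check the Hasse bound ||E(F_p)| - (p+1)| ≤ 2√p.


Affine points = {(0, 3), (0, 14), (1, 3), (1, 14), (2, 7), (2, 10), (3, 4), (3, 13), (4, 1), (4, 16), (6, 7), (6, 10), (9, 7), (9, 10), (10, 8), (10, 9), (12, 5), (12, 12), (13, 0), (14, 6), (14, 11), (16, 3), (16, 14)}; affine count = 23; |E(F_17)| = 24.

Discriminant check: Δ ∝ 4a³ + 27b² = 4·16³ + 27·9² = 4·4096 + 27·81 ≡ 7 (mod 17). Nonzero ⇒ E is nonsingular.
For each x ∈ F_17, compute rhs = x³ + 16·x + 9 mod 17, then count y ∈ F_17 with y² ≡ rhs.
  x = 0: rhs = 9, matching y values: 3, 14 (2 points).
  x = 1: rhs = 9, matching y values: 3, 14 (2 points).
  x = 2: rhs = 15, matching y values: 7, 10 (2 points).
  x = 3: rhs = 16, matching y values: 4, 13 (2 points).
  x = 4: rhs = 1, matching y values: 1, 16 (2 points).
  x = 5: rhs = 10, matching y values: none (0 points).
  x = 6: rhs = 15, matching y values: 7, 10 (2 points).
  x = 7: rhs = 5, matching y values: none (0 points).
  x = 8: rhs = 3, matching y values: none (0 points).
  x = 9: rhs = 15, matching y values: 7, 10 (2 points).
  x = 10: rhs = 13, matching y values: 8, 9 (2 points).
  x = 11: rhs = 3, matching y values: none (0 points).
  x = 12: rhs = 8, matching y values: 5, 12 (2 points).
  x = 13: rhs = 0, matching y values: 0 (1 points).
  x = 14: rhs = 2, matching y values: 6, 11 (2 points).
  x = 15: rhs = 3, matching y values: none (0 points).
  x = 16: rhs = 9, matching y values: 3, 14 (2 points).
Total affine count: 23.
Full point count |E(F_17)| = 23 + 1 = 24.
Hasse bound: |24 − (17+1)| = |6| = 6 ≤ 2√17 ≈ 8.2462 ✓.


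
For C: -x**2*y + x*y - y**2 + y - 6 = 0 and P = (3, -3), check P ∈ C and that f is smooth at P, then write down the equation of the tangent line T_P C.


Tangent line at P: 15*x + y - 42 = 0.

Step 1: f(3, -3) = 0, so P lies on C.
Step 2: partial derivatives
  f_x(x, y) = -2*x*y + y, f_y(x, y) = -x**2 + x - 2*y + 1.
  f_x(P) = 15, f_y(P) = 1 (gradient nonzero, so P is smooth).
Step 3: tangent line at P: 15·(x − 3) + 1·(y − -3) = 0.
Expanding: 15*x + y - 42 = 0.
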